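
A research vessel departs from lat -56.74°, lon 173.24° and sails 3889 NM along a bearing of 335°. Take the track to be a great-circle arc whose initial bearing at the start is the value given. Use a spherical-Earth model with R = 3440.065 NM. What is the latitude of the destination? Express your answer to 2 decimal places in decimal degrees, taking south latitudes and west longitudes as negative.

The arc subtends δ = 3889/3440.065 = 1.130502 rad at the centre.
Converting: φ₁ = -0.990300 rad, θ = 5.846853 rad.
Applying the spherical law of cosines for sides, sin φ₂ = sin φ₁ cos δ + cos φ₁ sin δ cos θ = 0.093259, so φ₂ = 5.35°.
Then Δλ = atan2(-0.209675, 0.504189) = -0.394108 rad, from sin θ sin δ cos φ₁ over cos δ − sin φ₁ sin φ₂.
Hence λ₂ = 173.24° + -22.58° = 150.66°.

latitude 5.35°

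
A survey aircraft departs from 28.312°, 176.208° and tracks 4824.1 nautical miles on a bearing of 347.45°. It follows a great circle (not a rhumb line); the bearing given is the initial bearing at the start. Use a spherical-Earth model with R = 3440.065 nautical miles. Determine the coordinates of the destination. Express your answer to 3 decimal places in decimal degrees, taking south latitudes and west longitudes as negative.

Angular distance δ = d/R = 4824.1 / 3440.065 = 1.402328 rad.
Converting: φ₁ = 0.494138 rad, θ = 6.064146 rad.
Applying the spherical law of cosines for sides, sin φ₂ = sin φ₁ cos δ + cos φ₁ sin δ cos θ = 0.926699, so φ₂ = 67.926°.
Then Δλ = atan2(-0.188590, -0.271836) = -2.535063 rad, from sin θ sin δ cos φ₁ over cos δ − sin φ₁ sin φ₂.
λ₂ = λ₁ + Δλ = 30.960°.

latitude 67.926°, longitude 30.960°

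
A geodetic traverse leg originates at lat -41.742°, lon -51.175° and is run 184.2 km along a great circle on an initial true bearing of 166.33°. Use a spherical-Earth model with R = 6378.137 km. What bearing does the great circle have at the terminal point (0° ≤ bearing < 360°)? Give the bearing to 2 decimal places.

Angular distance δ = d/R = 184.2 / 6378.137 = 0.028880 rad.
Start latitude φ₁ = -0.728535 rad; initial bearing θ = 2.903006 rad.
Destination latitude: φ₂ = arcsin( sin φ₁ cos δ + cos φ₁ sin δ cos θ ) = arcsin(-0.686435) = -43.349°.
Δλ = atan2( sin θ sin δ cos φ₁ , cos δ − sin φ₁ sin φ₂ ) = atan2(0.005092, 0.542570) = 0.009384 rad = 0.538°.
Hence λ₂ = -51.175° + 0.538° = -50.637°.
The forward bearing on arrival equals the back-azimuth from the destination plus 180°.
Back-azimuth from P₂ (-43.35°, -50.64°) to P₁ (-41.74°, -51.17°), with Δλ' = λ₁ − λ₂ = -0.54°: atan2( sin Δλ' cos φ₁ , cos φ₂ sin φ₁ − sin φ₂ cos φ₁ cos Δλ' ) = 345.97°.
Final bearing = (345.97° + 180°) mod 360° = 165.97°.

final bearing 165.97°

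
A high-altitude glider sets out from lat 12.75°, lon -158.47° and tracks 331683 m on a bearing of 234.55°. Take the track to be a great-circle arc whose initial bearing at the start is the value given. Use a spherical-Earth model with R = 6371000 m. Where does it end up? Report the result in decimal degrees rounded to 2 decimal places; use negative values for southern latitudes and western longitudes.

Central angle δ = d/R = 0.052061 rad.
Start latitude φ₁ = 0.222529 rad; initial bearing θ = 4.093670 rad.
sin φ₂ = sin φ₁ cos δ + cos φ₁ sin δ cos θ = (0.220697)(0.998645) + (0.975342)(0.052038)(-0.579992) = 0.190961
φ₂ = asin(0.190961) = 0.192141 rad = 11.01°.
For the longitude increment, Δλ = atan2( sin θ sin δ cos φ₁, cos δ − sin φ₁ sin φ₂ ) = atan2(-0.041346, 0.956500) = -2.48°.
Hence λ₂ = -158.47° + -2.48° = -160.95°.

latitude 11.01°, longitude -160.95°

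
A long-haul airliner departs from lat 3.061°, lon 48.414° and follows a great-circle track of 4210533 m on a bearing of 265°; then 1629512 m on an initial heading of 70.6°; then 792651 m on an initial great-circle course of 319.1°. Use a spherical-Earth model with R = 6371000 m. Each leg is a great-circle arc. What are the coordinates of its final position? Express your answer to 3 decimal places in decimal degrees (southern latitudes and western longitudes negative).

Apply the spherical direct solution leg by leg, carrying full precision between legs.
Leg 1: from (3.061°, 48.414°), δ = 4210533/6371000 = 0.660890 rad, θ = 265° → φ = -0.646°, λ = 10.714°.
Leg 2: from (-0.646°, 10.714°), δ = 1629512/6371000 = 0.255770 rad, θ = 70.6° → φ = 4.194°, λ = 24.558°.
Leg 3: from (4.194°, 24.558°), δ = 792651/6371000 = 0.124415 rad, θ = 319.1° → φ = 9.562°, λ = 19.831°.

latitude 9.562°, longitude 19.831°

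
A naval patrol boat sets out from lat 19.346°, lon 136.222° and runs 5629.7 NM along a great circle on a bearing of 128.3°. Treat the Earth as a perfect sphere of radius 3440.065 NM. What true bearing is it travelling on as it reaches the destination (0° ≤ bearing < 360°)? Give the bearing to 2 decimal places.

Angular distance δ = d/R = 5629.7 / 3440.065 = 1.636510 rad.
Converting: φ₁ = 0.337651 rad, θ = 2.239257 rad.
Applying the spherical law of cosines for sides, sin φ₂ = sin φ₁ cos δ + cos φ₁ sin δ cos θ = -0.605275, so φ₂ = -37.249°.
For the longitude increment, Δλ = atan2( sin θ sin δ cos φ₁, cos δ − sin φ₁ sin φ₂ ) = atan2(0.738866, 0.134844) = 79.657°.
λ₂ = 136.222° + 79.657° = 215.879°, normalized to (−180°, 180°] → -144.121°.
The forward bearing on arrival equals the back-azimuth from the destination plus 180°.
Back-azimuth from P₂ (-37.25°, -144.12°) to P₁ (19.35°, 136.22°), with Δλ' = λ₁ − λ₂ = 280.34°: atan2( sin Δλ' cos φ₁ , cos φ₂ sin φ₁ − sin φ₂ cos φ₁ cos Δλ' ) = 291.53°.
Final bearing = (291.53° + 180°) mod 360° = 111.53°.

final bearing 111.53°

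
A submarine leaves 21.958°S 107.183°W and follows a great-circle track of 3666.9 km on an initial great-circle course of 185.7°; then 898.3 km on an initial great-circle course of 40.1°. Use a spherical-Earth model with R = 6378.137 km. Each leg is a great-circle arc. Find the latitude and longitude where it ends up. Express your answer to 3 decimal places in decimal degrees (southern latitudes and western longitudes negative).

Apply the spherical direct solution leg by leg, carrying full precision between legs.
Leg 1: from (-21.958°, -107.183°), δ = 3666.9/6378.137 = 0.574917 rad, θ = 185.7° → φ = -54.651°, λ = -112.539°.
Leg 2: from (-54.651°, -112.539°), δ = 898.3/6378.137 = 0.140840 rad, θ = 40.1° → φ = -48.197°, λ = -104.743°.

latitude -48.197°, longitude -104.743°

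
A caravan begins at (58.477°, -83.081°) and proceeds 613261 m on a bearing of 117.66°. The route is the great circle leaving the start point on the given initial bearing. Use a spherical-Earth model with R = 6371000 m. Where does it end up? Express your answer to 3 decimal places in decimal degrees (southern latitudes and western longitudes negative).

latitude 55.604°, longitude -74.414°

The arc subtends δ = 613261/6371000 = 0.096258 rad at the centre.
With φ₁ = 58.477° = 1.020616 rad and θ = 117.66° = 2.053554 rad:
sin φ₂ = sin φ₁ cos δ + cos φ₁ sin δ cos θ = (0.852430)(0.995371) + (0.522841)(0.096110)(-0.464224) = 0.825157
φ₂ = asin(0.825157) = 0.970480 rad = 55.604°.
Δλ = atan2( sin θ sin δ cos φ₁ , cos δ − sin φ₁ sin φ₂ ) = atan2(0.044507, 0.291982) = 0.151267 rad = 8.667°.
Hence λ₂ = -83.081° + 8.667° = -74.414°.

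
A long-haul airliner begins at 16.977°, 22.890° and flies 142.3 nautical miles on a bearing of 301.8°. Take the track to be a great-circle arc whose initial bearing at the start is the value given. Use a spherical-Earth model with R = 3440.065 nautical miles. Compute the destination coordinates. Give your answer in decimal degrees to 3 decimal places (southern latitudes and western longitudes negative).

Angular distance δ = d/R = 142.3 / 3440.065 = 0.041365 rad.
Converting: φ₁ = 0.296305 rad, θ = 5.267404 rad.
sin φ₂ = sin φ₁ cos δ + cos φ₁ sin δ cos θ = (0.291988)(0.999145) + (0.956422)(0.041354)(0.526956) = 0.312580
φ₂ = asin(0.312580) = 0.317908 rad = 18.215°.
For the longitude increment, Δλ = atan2( sin θ sin δ cos φ₁, cos δ − sin φ₁ sin φ₂ ) = atan2(-0.033615, 0.907875) = -2.120°.
Hence λ₂ = 22.890° + -2.120° = 20.770°.

latitude 18.215°, longitude 20.770°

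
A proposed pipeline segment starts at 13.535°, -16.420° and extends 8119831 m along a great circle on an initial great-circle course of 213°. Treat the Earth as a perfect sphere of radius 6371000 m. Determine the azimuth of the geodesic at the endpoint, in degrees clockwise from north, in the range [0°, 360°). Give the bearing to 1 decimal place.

final bearing 228.9°

δ = 8119831/6371000 = 1.274499 rad (73.0234°).
Converting: φ₁ = 0.236230 rad, θ = 3.717551 rad.
sin φ₂ = sin φ₁ cos δ + cos φ₁ sin δ cos θ = (0.234039)(0.291981) + (0.972227)(0.956424)(-0.838671) = -0.711512
φ₂ = asin(-0.711512) = -0.791648 rad = -45.358°.
For the longitude increment, Δλ = atan2( sin θ sin δ cos φ₁, cos δ − sin φ₁ sin φ₂ ) = atan2(-0.506439, 0.458503) = -47.844°.
Hence λ₂ = -16.420° + -47.844° = -64.264°.
The forward bearing on arrival equals the back-azimuth from the destination plus 180°.
Back-azimuth from P₂ (-45.4°, -64.3°) to P₁ (13.5°, -16.4°), with Δλ' = λ₁ − λ₂ = 47.8°: atan2( sin Δλ' cos φ₁ , cos φ₂ sin φ₁ − sin φ₂ cos φ₁ cos Δλ' ) = 48.9°.
Final bearing = (48.9° + 180°) mod 360° = 228.9°.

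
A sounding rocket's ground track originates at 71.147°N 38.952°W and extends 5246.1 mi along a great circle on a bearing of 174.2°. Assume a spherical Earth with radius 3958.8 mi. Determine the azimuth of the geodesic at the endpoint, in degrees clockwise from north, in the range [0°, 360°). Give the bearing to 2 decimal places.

Central angle δ = d/R = 1.325174 rad.
With φ₁ = 71.147° = 1.241749 rad and θ = 174.2° = 3.040364 rad:
Applying the spherical law of cosines for sides, sin φ₂ = sin φ₁ cos δ + cos φ₁ sin δ cos θ = -0.081724, so φ₂ = -4.688°.
Δλ = atan2( sin θ sin δ cos φ₁ , cos δ − sin φ₁ sin φ₂ ) = atan2(0.031675, 0.320499) = 0.098511 rad = 5.644°.
λ₂ = -38.952° + 5.644° = -33.308°.
The forward bearing on arrival equals the back-azimuth from the destination plus 180°.
Back-azimuth from P₂ (-4.69°, -33.31°) to P₁ (71.15°, -38.95°), with Δλ' = λ₁ − λ₂ = -5.64°: atan2( sin Δλ' cos φ₁ , cos φ₂ sin φ₁ − sin φ₂ cos φ₁ cos Δλ' ) = 358.12°.
Final bearing = (358.12° + 180°) mod 360° = 178.12°.

final bearing 178.12°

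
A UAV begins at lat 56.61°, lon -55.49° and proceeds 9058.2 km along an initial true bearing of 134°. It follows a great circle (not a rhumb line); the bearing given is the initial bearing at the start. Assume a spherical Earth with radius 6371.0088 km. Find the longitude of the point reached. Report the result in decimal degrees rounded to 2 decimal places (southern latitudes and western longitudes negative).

longitude -8.14°

Central angle δ = d/R = 1.421784 rad.
Start latitude φ₁ = 0.988031 rad; initial bearing θ = 2.338741 rad.
sin φ₂ = sin φ₁ cos δ + cos φ₁ sin δ cos θ = (0.834944)(0.148461) + (0.550335)(0.988918)(-0.694658) = -0.254102
φ₂ = asin(-0.254102) = -0.256919 rad = -14.72°.
For the longitude increment, Δλ = atan2( sin θ sin δ cos φ₁, cos δ − sin φ₁ sin φ₂ ) = atan2(0.391491, 0.360622) = 47.35°.
λ₂ = -55.49° + 47.35° = -8.14°.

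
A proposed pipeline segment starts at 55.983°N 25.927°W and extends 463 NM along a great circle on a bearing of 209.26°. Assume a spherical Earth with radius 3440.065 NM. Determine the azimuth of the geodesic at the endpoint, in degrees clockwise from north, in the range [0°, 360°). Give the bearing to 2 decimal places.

final bearing 204.69°

The arc subtends δ = 463/3440.065 = 0.134590 rad at the centre.
Start latitude φ₁ = 0.977088 rad; initial bearing θ = 3.652276 rad.
Applying the spherical law of cosines for sides, sin φ₂ = sin φ₁ cos δ + cos φ₁ sin δ cos θ = 0.755885, so φ₂ = 49.103°.
Δλ = atan2( sin θ sin δ cos φ₁ , cos δ − sin φ₁ sin φ₂ ) = atan2(-0.036691, 0.364424) = -0.100345 rad = -5.749°.
λ₂ = -25.927° + -5.749° = -31.676°.
The forward bearing on arrival equals the back-azimuth from the destination plus 180°.
Back-azimuth from P₂ (49.10°, -31.68°) to P₁ (55.98°, -25.93°), with Δλ' = λ₁ − λ₂ = 5.75°: atan2( sin Δλ' cos φ₁ , cos φ₂ sin φ₁ − sin φ₂ cos φ₁ cos Δλ' ) = 24.69°.
Final bearing = (24.69° + 180°) mod 360° = 204.69°.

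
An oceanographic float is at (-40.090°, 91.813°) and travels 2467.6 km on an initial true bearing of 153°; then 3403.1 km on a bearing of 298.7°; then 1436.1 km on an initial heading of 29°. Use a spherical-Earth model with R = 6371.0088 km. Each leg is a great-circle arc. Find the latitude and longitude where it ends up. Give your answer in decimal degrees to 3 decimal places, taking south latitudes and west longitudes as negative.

latitude -25.905°, longitude 83.751°

Apply the spherical direct solution leg by leg, carrying full precision between legs.
Leg 1: from (-40.090°, 91.813°), δ = 2467.6/6371.0088 = 0.387317 rad, θ = 153° → φ = -58.622°, λ = 111.041°.
Leg 2: from (-58.622°, 111.041°), δ = 3403.1/6371.0088 = 0.534154 rad, θ = 298.7° → φ = -37.411°, λ = 76.832°.
Leg 3: from (-37.411°, 76.832°), δ = 1436.1/6371.0088 = 0.225412 rad, θ = 29° → φ = -25.905°, λ = 83.751°.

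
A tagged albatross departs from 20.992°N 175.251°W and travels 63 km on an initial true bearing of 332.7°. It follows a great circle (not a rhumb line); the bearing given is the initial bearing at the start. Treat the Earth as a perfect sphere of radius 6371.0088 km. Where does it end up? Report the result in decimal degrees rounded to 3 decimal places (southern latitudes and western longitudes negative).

Angular distance δ = d/R = 63 / 6371.0088 = 0.009889 rad.
With φ₁ = 20.992° = 0.366380 rad and θ = 332.7° = 5.806710 rad:
sin φ₂ = sin φ₁ cos δ + cos φ₁ sin δ cos θ = (0.358238)(0.999951) + (0.933630)(0.009888)(0.888617) = 0.366424
φ₂ = asin(0.366424) = 0.375163 rad = 21.495°.
Then Δλ = atan2(-0.004234, 0.868684) = -0.004874 rad, from sin θ sin δ cos φ₁ over cos δ − sin φ₁ sin φ₂.
λ₂ = λ₁ + Δλ = -175.530°.

latitude 21.495°, longitude -175.530°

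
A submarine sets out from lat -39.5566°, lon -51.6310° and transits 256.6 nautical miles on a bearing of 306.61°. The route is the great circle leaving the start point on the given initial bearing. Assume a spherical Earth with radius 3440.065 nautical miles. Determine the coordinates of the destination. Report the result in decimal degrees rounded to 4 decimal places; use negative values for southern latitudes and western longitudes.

Central angle δ = d/R = 0.074592 rad.
Start latitude φ₁ = -0.690393 rad; initial bearing θ = 5.351354 rad.
Applying the spherical law of cosines for sides, sin φ₂ = sin φ₁ cos δ + cos φ₁ sin δ cos θ = -0.600804, so φ₂ = -36.9275°.
Δλ = atan2( sin θ sin δ cos φ₁ , cos δ − sin φ₁ sin φ₂ ) = atan2(-0.046121, 0.614603) = -0.074902 rad = -4.2916°.
λ₂ = -51.6310° + -4.2916° = -55.9226°.

latitude -36.9275°, longitude -55.9226°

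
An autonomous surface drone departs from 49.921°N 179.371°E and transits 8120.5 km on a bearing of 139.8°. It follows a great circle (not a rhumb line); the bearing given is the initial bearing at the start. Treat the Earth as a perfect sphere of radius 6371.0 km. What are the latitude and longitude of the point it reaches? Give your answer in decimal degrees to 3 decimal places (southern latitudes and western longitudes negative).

latitude -14.301°, longitude -141.054°

δ = 8120.5/6371 = 1.274604 rad (73.0294°).
Start latitude φ₁ = 0.871286 rad; initial bearing θ = 2.439970 rad.
Destination latitude: φ₂ = arcsin( sin φ₁ cos δ + cos φ₁ sin δ cos θ ) = arcsin(-0.247016) = -14.301°.
For the longitude increment, Δλ = atan2( sin θ sin δ cos φ₁, cos δ − sin φ₁ sin φ₂ ) = atan2(0.397477, 0.480887) = 39.575°.
λ₂ = 179.371° + 39.575° = 218.946°, normalized to (−180°, 180°] → -141.054°.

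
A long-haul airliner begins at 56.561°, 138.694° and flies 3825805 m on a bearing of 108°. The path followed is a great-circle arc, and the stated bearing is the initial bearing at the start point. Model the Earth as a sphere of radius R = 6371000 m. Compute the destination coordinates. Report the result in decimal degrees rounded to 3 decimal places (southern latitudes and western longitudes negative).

δ = 3825805/6371000 = 0.600503 rad (34.4063°).
Start latitude φ₁ = 0.987176 rad; initial bearing θ = 1.884956 rad.
sin φ₂ = sin φ₁ cos δ + cos φ₁ sin δ cos θ = (0.834473)(0.825051) + (0.551049)(0.565058)(-0.309017) = 0.592263
φ₂ = asin(0.592263) = 0.633865 rad = 36.318°.
For the longitude increment, Δλ = atan2( sin θ sin δ cos φ₁, cos δ − sin φ₁ sin φ₂ ) = atan2(0.296135, 0.330824) = 41.833°.
λ₂ = 138.694° + 41.833° = 180.527°, normalized to (−180°, 180°] → -179.473°.

latitude 36.318°, longitude -179.473°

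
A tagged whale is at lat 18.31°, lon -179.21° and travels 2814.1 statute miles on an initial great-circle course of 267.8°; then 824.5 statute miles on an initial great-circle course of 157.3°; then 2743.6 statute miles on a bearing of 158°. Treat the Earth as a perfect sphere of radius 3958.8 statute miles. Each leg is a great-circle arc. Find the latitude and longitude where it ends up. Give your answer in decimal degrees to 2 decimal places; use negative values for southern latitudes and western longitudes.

latitude -35.05°, longitude 160.49°

Apply the spherical direct solution leg by leg, carrying full precision between legs.
Leg 1: from (18.31°, -179.21°), δ = 2814.1/3958.8 = 0.710847 rad, θ = 267.8° → φ = 12.37°, λ = 138.92°.
Leg 2: from (12.37°, 138.92°), δ = 824.5/3958.8 = 0.208270 rad, θ = 157.3° → φ = 1.34°, λ = 143.49°.
Leg 3: from (1.34°, 143.49°), δ = 2743.6/3958.8 = 0.693038 rad, θ = 158° → φ = -35.05°, λ = 160.49°.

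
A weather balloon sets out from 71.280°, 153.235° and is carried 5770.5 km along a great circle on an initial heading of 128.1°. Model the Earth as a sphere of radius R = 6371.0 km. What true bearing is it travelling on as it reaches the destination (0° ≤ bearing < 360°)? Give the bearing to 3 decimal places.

Central angle δ = d/R = 0.905745 rad.
With φ₁ = 71.280° = 1.244071 rad and θ = 128.1° = 2.235767 rad:
sin φ₂ = sin φ₁ cos δ + cos φ₁ sin δ cos θ = (0.947098)(0.617100) + (0.320944)(0.786885)(-0.617036) = 0.428624
φ₂ = asin(0.428624) = 0.442970 rad = 25.380°.
For the longitude increment, Δλ = atan2( sin θ sin δ cos φ₁, cos δ − sin φ₁ sin φ₂ ) = atan2(0.198737, 0.211150) = 43.265°.
λ₂ = 153.235° + 43.265° = 196.500°, normalized to (−180°, 180°] → -163.500°.
The forward bearing on arrival equals the back-azimuth from the destination plus 180°.
Back-azimuth from P₂ (25.380°, -163.500°) to P₁ (71.280°, 153.235°), with Δλ' = λ₁ − λ₂ = 316.735°: atan2( sin Δλ' cos φ₁ , cos φ₂ sin φ₁ − sin φ₂ cos φ₁ cos Δλ' ) = 343.767°.
Final bearing = (343.767° + 180°) mod 360° = 163.767°.

final bearing 163.767°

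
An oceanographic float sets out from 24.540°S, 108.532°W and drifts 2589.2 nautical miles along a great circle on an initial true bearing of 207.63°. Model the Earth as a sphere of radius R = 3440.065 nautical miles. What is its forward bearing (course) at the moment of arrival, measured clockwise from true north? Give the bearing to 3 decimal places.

final bearing 234.195°

Angular distance δ = d/R = 2589.2 / 3440.065 = 0.752660 rad.
Converting: φ₁ = -0.428304 rad, θ = 3.623827 rad.
Applying the spherical law of cosines for sides, sin φ₂ = sin φ₁ cos δ + cos φ₁ sin δ cos θ = -0.854059, so φ₂ = -58.656°.
Δλ = atan2( sin θ sin δ cos φ₁ , cos δ − sin φ₁ sin φ₂ ) = atan2(-0.288383, 0.375158) = -0.655360 rad = -37.549°.
λ₂ = λ₁ + Δλ = -146.081°.
The forward bearing on arrival equals the back-azimuth from the destination plus 180°.
Back-azimuth from P₂ (-58.656°, -146.081°) to P₁ (-24.540°, -108.532°), with Δλ' = λ₁ − λ₂ = 37.549°: atan2( sin Δλ' cos φ₁ , cos φ₂ sin φ₁ − sin φ₂ cos φ₁ cos Δλ' ) = 54.195°.
Final bearing = (54.195° + 180°) mod 360° = 234.195°.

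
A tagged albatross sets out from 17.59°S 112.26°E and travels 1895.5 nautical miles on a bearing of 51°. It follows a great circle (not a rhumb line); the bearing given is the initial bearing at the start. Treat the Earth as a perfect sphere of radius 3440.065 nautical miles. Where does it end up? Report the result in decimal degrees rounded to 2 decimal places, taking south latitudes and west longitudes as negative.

Central angle δ = d/R = 0.551007 rad.
Start latitude φ₁ = -0.307003 rad; initial bearing θ = 0.890118 rad.
Applying the spherical law of cosines for sides, sin φ₂ = sin φ₁ cos δ + cos φ₁ sin δ cos θ = 0.056596, so φ₂ = 3.24°.
For the longitude increment, Δλ = atan2( sin θ sin δ cos φ₁, cos δ − sin φ₁ sin φ₂ ) = atan2(0.387847, 0.869101) = 24.05°.
λ₂ = 112.26° + 24.05° = 136.31°.

latitude 3.24°, longitude 136.31°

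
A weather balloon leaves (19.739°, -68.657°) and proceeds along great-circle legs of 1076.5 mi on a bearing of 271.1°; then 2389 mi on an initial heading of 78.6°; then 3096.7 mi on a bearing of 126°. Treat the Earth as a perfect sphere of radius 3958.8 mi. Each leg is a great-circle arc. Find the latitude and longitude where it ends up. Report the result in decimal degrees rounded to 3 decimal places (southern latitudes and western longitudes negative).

latitude -6.642°, longitude -13.220°

Apply the spherical direct solution leg by leg, carrying full precision between legs.
Leg 1: from (19.739°, -68.657°), δ = 1076.5/3958.8 = 0.271926 rad, θ = 271.1° → φ = 19.280°, λ = -85.186°.
Leg 2: from (19.280°, -85.186°), δ = 2389/3958.8 = 0.603466 rad, θ = 78.6° → φ = 22.194°, λ = -48.257°.
Leg 3: from (22.194°, -48.257°), δ = 3096.7/3958.8 = 0.782232 rad, θ = 126° → φ = -6.642°, λ = -13.220°.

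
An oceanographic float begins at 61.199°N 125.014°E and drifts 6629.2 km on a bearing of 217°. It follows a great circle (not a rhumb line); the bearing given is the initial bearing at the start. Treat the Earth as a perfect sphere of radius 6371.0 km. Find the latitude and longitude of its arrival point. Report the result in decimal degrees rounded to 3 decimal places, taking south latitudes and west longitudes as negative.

latitude 6.389°, longitude 93.520°

Angular distance δ = d/R = 6629.2 / 6371 = 1.040527 rad.
Converting: φ₁ = 1.068124 rad, θ = 3.787364 rad.
Applying the spherical law of cosines for sides, sin φ₂ = sin φ₁ cos δ + cos φ₁ sin δ cos θ = 0.111282, so φ₂ = 6.389°.
Δλ = atan2( sin θ sin δ cos φ₁ , cos δ − sin φ₁ sin φ₂ ) = atan2(-0.250119, 0.408249) = -0.549679 rad = -31.494°.
Hence λ₂ = 125.014° + -31.494° = 93.520°.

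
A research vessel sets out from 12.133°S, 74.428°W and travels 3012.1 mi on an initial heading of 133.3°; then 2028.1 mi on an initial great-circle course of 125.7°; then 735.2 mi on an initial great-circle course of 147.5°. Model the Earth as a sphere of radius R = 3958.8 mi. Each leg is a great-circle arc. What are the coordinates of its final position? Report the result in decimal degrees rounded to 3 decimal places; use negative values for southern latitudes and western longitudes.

latitude -58.124°, longitude 13.781°

Apply the spherical direct solution leg by leg, carrying full precision between legs.
Leg 1: from (-12.133°, -74.428°), δ = 3012.1/3958.8 = 0.760862 rad, θ = 133.3° → φ = -37.920°, λ = -34.923°.
Leg 2: from (-37.920°, -34.923°), δ = 2028.1/3958.8 = 0.512302 rad, θ = 125.7° → φ = -49.580°, λ = 2.952°.
Leg 3: from (-49.580°, 2.952°), δ = 735.2/3958.8 = 0.185713 rad, θ = 147.5° → φ = -58.124°, λ = 13.781°.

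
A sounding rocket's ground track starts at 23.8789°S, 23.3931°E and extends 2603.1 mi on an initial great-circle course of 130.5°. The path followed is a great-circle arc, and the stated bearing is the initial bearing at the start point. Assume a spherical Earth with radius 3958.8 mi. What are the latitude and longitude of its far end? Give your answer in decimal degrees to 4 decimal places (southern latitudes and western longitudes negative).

δ = 2603.1/3958.8 = 0.657548 rad (37.6747°).
Start latitude φ₁ = -0.416765 rad; initial bearing θ = 2.277655 rad.
Applying the spherical law of cosines for sides, sin φ₂ = sin φ₁ cos δ + cos φ₁ sin δ cos θ = -0.683353, so φ₂ = -43.1062°.
Then Δλ = atan2(0.424963, 0.514869) = 0.690026 rad, from sin θ sin δ cos φ₁ over cos δ − sin φ₁ sin φ₂.
Hence λ₂ = 23.3931° + 39.5356° = 62.9287°.

latitude -43.1062°, longitude 62.9287°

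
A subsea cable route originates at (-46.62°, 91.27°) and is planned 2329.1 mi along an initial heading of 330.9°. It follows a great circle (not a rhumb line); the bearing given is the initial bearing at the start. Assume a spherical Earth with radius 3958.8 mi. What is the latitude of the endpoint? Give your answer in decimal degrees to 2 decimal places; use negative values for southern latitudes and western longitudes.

The arc subtends δ = 2329.1/3958.8 = 0.588335 rad at the centre.
With φ₁ = -46.62° = -0.813672 rad and θ = 330.9° = 5.775294 rad:
Destination latitude: φ₂ = arcsin( sin φ₁ cos δ + cos φ₁ sin δ cos θ ) = arcsin(-0.271551) = -15.76°.
Δλ = atan2( sin θ sin δ cos φ₁ , cos δ − sin φ₁ sin φ₂ ) = atan2(-0.185380, 0.634499) = -0.284255 rad = -16.29°.
Hence λ₂ = 91.27° + -16.29° = 74.98°.

latitude -15.76°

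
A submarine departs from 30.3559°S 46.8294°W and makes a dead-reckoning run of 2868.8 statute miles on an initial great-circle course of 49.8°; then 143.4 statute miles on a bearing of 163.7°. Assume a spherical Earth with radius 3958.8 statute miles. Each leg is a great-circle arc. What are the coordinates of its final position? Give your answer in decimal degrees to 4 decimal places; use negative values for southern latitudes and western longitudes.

latitude -2.5177°, longitude -15.8268°

Apply the spherical direct solution leg by leg, carrying full precision between legs.
Leg 1: from (-30.3559°, -46.8294°), δ = 2868.8/3958.8 = 0.724664 rad, θ = 49.8° → φ = -0.5258°, λ = -16.4098°.
Leg 2: from (-0.5258°, -16.4098°), δ = 143.4/3958.8 = 0.036223 rad, θ = 163.7° → φ = -2.5177°, λ = -15.8268°.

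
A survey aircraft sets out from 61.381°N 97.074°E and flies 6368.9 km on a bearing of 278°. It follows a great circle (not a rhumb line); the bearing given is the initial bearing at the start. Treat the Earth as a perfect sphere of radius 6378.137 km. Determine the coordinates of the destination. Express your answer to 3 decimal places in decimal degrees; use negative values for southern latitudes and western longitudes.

latitude 32.100°, longitude 17.732°

The arc subtends δ = 6368.9/6378.137 = 0.998552 rad at the centre.
Start latitude φ₁ = 1.071301 rad; initial bearing θ = 4.852015 rad.
Applying the spherical law of cosines for sides, sin φ₂ = sin φ₁ cos δ + cos φ₁ sin δ cos θ = 0.531401, so φ₂ = 32.100°.
Δλ = atan2( sin θ sin δ cos φ₁ , cos δ − sin φ₁ sin φ₂ ) = atan2(-0.398756, 0.075044) = -1.384778 rad = -79.342°.
λ₂ = λ₁ + Δλ = 17.732°.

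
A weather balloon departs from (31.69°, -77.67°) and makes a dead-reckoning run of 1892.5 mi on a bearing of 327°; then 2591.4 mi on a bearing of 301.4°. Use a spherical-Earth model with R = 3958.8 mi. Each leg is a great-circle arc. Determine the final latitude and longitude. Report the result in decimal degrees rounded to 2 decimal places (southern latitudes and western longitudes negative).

Apply the spherical direct solution leg by leg, carrying full precision between legs.
Leg 1: from (31.69°, -77.67°), δ = 1892.5/3958.8 = 0.478049 rad, θ = 327° → φ = 52.63°, λ = -102.05°.
Leg 2: from (52.63°, -102.05°), δ = 2591.4/3958.8 = 0.654592 rad, θ = 301.4° → φ = 55.39°, λ = -168.23°.

latitude 55.39°, longitude -168.23°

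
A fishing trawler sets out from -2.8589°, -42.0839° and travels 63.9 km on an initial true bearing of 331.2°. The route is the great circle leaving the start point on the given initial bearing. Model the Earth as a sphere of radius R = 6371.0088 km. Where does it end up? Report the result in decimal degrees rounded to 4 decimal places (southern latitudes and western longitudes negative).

Angular distance δ = d/R = 63.9 / 6371.0088 = 0.010030 rad.
With φ₁ = -2.8589° = -0.049897 rad and θ = 331.2° = 5.780530 rad:
sin φ₂ = sin φ₁ cos δ + cos φ₁ sin δ cos θ = (-0.049877)(0.999950) + (0.998755)(0.010030)(0.876307) = -0.041096
φ₂ = asin(-0.041096) = -0.041107 rad = -2.3553°.
Then Δλ = atan2(-0.004826, 0.997900) = -0.004836 rad, from sin θ sin δ cos φ₁ over cos δ − sin φ₁ sin φ₂.
λ₂ = λ₁ + Δλ = -42.3610°.

latitude -2.3553°, longitude -42.3610°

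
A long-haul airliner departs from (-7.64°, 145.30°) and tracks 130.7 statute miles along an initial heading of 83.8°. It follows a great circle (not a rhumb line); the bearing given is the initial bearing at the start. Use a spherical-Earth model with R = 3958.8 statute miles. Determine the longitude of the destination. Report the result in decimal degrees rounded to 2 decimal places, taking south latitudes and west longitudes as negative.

The arc subtends δ = 130.7/3958.8 = 0.033015 rad at the centre.
Converting: φ₁ = -0.133343 rad, θ = 1.462586 rad.
sin φ₂ = sin φ₁ cos δ + cos φ₁ sin δ cos θ = (-0.132948)(0.999455) + (0.991123)(0.033009)(0.107999) = -0.129343
φ₂ = asin(-0.129343) = -0.129706 rad = -7.43°.
For the longitude increment, Δλ = atan2( sin θ sin δ cos φ₁, cos δ − sin φ₁ sin φ₂ ) = atan2(0.032525, 0.982259) = 1.90°.
Hence λ₂ = 145.30° + 1.90° = 147.20°.

longitude 147.20°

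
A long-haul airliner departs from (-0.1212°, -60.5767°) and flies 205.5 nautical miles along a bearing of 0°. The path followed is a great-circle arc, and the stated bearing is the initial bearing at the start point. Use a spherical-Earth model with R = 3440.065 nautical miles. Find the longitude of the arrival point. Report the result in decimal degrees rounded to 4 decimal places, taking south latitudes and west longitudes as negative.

Central angle δ = d/R = 0.059737 rad.
Start latitude φ₁ = -0.002115 rad; initial bearing θ = 0.000000 rad.
sin φ₂ = sin φ₁ cos δ + cos φ₁ sin δ cos θ = (-0.002115)(0.998216) + (0.999998)(0.059702)(1.000000) = 0.057590
φ₂ = asin(0.057590) = 0.057622 rad = 3.3015°.
Δλ = atan2( sin θ sin δ cos φ₁ , cos δ − sin φ₁ sin φ₂ ) = atan2(0.000000, 0.998338) = 0.000000 rad = 0.0000°.
λ₂ = λ₁ + Δλ = -60.5767°.

longitude -60.5767°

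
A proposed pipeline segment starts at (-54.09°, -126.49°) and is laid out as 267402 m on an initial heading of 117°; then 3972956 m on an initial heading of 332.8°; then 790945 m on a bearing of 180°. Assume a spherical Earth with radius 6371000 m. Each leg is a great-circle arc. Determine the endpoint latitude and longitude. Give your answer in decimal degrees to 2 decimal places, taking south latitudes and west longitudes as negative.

Apply the spherical direct solution leg by leg, carrying full precision between legs.
Leg 1: from (-54.09°, -126.49°), δ = 267402/6371000 = 0.041972 rad, θ = 117° → φ = -55.12°, λ = -122.74°.
Leg 2: from (-55.12°, -122.74°), δ = 3972956/6371000 = 0.623600 rad, θ = 332.8° → φ = -21.65°, λ = -139.43°.
Leg 3: from (-21.65°, -139.43°), δ = 790945/6371000 = 0.124148 rad, θ = 180° → φ = -28.77°, λ = -139.43°.

latitude -28.77°, longitude -139.43°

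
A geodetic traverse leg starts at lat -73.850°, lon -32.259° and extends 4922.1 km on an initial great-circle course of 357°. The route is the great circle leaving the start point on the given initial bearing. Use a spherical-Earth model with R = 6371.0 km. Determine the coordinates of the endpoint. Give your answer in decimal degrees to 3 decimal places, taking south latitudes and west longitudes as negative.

latitude -29.602°, longitude -34.667°

The arc subtends δ = 4922.1/6371 = 0.772579 rad at the centre.
Converting: φ₁ = -1.288926 rad, θ = 6.230825 rad.
Applying the spherical law of cosines for sides, sin φ₂ = sin φ₁ cos δ + cos φ₁ sin δ cos θ = -0.493973, so φ₂ = -29.602°.
Then Δλ = atan2(-0.010161, 0.241634) = -0.042026 rad, from sin θ sin δ cos φ₁ over cos δ − sin φ₁ sin φ₂.
λ₂ = λ₁ + Δλ = -34.667°.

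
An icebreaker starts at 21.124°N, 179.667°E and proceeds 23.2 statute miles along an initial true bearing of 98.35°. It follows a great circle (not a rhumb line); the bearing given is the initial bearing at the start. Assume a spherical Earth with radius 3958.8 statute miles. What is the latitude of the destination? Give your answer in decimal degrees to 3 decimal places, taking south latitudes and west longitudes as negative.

latitude 21.075°

Angular distance δ = d/R = 23.2 / 3958.8 = 0.005860 rad.
Converting: φ₁ = 0.368683 rad, θ = 1.716531 rad.
Applying the spherical law of cosines for sides, sin φ₂ = sin φ₁ cos δ + cos φ₁ sin δ cos θ = 0.359588, so φ₂ = 21.075°.
Δλ = atan2( sin θ sin δ cos φ₁ , cos δ − sin φ₁ sin φ₂ ) = atan2(0.005409, 0.870392) = 0.006214 rad = 0.356°.
λ₂ = 179.667° + 0.356° = 180.023°, normalized to (−180°, 180°] → -179.977°.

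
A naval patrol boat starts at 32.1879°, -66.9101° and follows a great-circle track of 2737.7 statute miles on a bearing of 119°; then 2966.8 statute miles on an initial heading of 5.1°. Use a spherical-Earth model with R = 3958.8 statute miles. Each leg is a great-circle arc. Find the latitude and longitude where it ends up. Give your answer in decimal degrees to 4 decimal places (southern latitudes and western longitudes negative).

latitude 51.2429°, longitude -27.0235°

Apply the spherical direct solution leg by leg, carrying full precision between legs.
Leg 1: from (32.1879°, -66.9101°), δ = 2737.7/3958.8 = 0.691548 rad, θ = 119° → φ = 8.5491°, λ = -32.5745°.
Leg 2: from (8.5491°, -32.5745°), δ = 2966.8/3958.8 = 0.749419 rad, θ = 5.1° → φ = 51.2429°, λ = -27.0235°.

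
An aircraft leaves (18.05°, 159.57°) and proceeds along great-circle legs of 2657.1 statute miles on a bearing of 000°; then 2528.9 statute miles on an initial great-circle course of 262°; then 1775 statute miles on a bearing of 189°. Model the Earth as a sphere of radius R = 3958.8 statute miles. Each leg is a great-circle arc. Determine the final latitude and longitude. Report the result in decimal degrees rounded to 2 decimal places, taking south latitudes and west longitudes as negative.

latitude 13.14°, longitude 106.52°

Apply the spherical direct solution leg by leg, carrying full precision between legs.
Leg 1: from (18.05°, 159.57°), δ = 2657.1/3958.8 = 0.671188 rad, θ = 0° → φ = 56.51°, λ = 159.57°.
Leg 2: from (56.51°, 159.57°), δ = 2528.9/3958.8 = 0.638805 rad, θ = 262° → φ = 38.59°, λ = 110.51°.
Leg 3: from (38.59°, 110.51°), δ = 1775/3958.8 = 0.448368 rad, θ = 189° → φ = 13.14°, λ = 106.52°.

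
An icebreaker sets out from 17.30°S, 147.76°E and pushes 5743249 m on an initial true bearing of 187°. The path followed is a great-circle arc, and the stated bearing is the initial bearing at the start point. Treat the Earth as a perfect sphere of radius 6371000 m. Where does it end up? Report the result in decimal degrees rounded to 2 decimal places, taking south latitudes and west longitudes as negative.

latitude -68.08°, longitude 132.93°

δ = 5743249/6371000 = 0.901467 rad (51.6503°).
Converting: φ₁ = -0.301942 rad, θ = 3.263766 rad.
Destination latitude: φ₂ = arcsin( sin φ₁ cos δ + cos φ₁ sin δ cos θ ) = arcsin(-0.927688) = -68.08°.
Δλ = atan2( sin θ sin δ cos φ₁ , cos δ − sin φ₁ sin φ₂ ) = atan2(-0.091251, 0.344589) = -0.258869 rad = -14.83°.
λ₂ = λ₁ + Δλ = 132.93°.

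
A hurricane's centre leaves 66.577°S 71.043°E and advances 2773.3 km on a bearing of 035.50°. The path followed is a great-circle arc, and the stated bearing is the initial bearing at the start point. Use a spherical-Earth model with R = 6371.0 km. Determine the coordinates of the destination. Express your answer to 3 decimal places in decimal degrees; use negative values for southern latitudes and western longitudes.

latitude -44.072°, longitude 90.970°

Central angle δ = d/R = 0.435301 rad.
With φ₁ = -66.577° = -1.161988 rad and θ = 35.5° = 0.619592 rad:
Destination latitude: φ₂ = arcsin( sin φ₁ cos δ + cos φ₁ sin δ cos θ ) = arcsin(-0.695556) = -44.072°.
For the longitude increment, Δλ = atan2( sin θ sin δ cos φ₁, cos δ − sin φ₁ sin φ₂ ) = atan2(0.097341, 0.268504) = 19.927°.
λ₂ = λ₁ + Δλ = 90.970°.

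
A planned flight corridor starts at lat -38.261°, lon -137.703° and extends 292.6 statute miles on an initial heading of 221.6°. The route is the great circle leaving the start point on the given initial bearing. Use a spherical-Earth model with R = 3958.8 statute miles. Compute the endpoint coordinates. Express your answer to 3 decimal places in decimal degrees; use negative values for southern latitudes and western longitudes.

The arc subtends δ = 292.6/3958.8 = 0.073911 rad at the centre.
Converting: φ₁ = -0.667780 rad, θ = 3.867650 rad.
Applying the spherical law of cosines for sides, sin φ₂ = sin φ₁ cos δ + cos φ₁ sin δ cos θ = -0.660913, so φ₂ = -41.370°.
For the longitude increment, Δλ = atan2( sin θ sin δ cos φ₁, cos δ − sin φ₁ sin φ₂ ) = atan2(-0.038496, 0.588003) = -3.746°.
λ₂ = λ₁ + Δλ = -141.449°.

latitude -41.370°, longitude -141.449°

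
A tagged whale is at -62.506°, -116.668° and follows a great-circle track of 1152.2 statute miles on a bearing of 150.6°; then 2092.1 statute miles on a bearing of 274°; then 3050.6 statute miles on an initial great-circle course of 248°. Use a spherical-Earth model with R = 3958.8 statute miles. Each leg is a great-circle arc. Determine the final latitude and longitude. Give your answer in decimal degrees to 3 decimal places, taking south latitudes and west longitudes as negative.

Apply the spherical direct solution leg by leg, carrying full precision between legs.
Leg 1: from (-62.506°, -116.668°), δ = 1152.2/3958.8 = 0.291048 rad, θ = 150.6° → φ = -74.833°, λ = -84.092°.
Leg 2: from (-74.833°, -84.092°), δ = 2092.1/3958.8 = 0.528468 rad, θ = 274° → φ = -55.517°, λ = -146.767°.
Leg 3: from (-55.517°, -146.767°), δ = 3050.6/3958.8 = 0.770587 rad, θ = 248° → φ = -47.660°, λ = 139.719°.

latitude -47.660°, longitude 139.719°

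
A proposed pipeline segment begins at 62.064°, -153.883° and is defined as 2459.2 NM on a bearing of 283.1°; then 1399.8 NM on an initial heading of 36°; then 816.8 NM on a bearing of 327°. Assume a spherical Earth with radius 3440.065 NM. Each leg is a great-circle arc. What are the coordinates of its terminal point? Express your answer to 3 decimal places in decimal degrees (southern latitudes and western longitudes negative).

Apply the spherical direct solution leg by leg, carrying full precision between legs.
Leg 1: from (62.064°, -153.883°), δ = 2459.2/3440.065 = 0.714870 rad, θ = 283.1° → φ = 47.458°, λ = 135.332°.
Leg 2: from (47.458°, 135.332°), δ = 1399.8/3440.065 = 0.406911 rad, θ = 36° → φ = 63.267°, λ = 166.473°.
Leg 3: from (63.267°, 166.473°), δ = 816.8/3440.065 = 0.237437 rad, θ = 327° → φ = 73.096°, λ = 140.333°.

latitude 73.096°, longitude 140.333°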